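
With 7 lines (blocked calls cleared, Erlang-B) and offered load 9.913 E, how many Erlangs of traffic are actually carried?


B(7,9.913) = 0.405139 (Erlang-B)
Carried load = a(1 − B) = 9.913·(1 − 0.405139) = 9.913·0.594861 = 5.8969 E

Final: 5.8969 Erlangs


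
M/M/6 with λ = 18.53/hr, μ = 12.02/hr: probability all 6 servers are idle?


a = λ/μ = 18.53/12.02 = 1.5416; ρ = a/c = 0.2569
Σ_{k=0}^{5} a^k/k! (terms k=0..5) = 1.00000 + 1.54160 + 1.18826 + 0.61061 + 0.23533 + 0.07256 = 4.64835
Tail: a^6/(6!(1−ρ)) = 13.42226/(720·0.7431) = 0.02509
P₀ = 1/(4.64835 + 0.02509) = 1/4.67344 = 0.213975

Final: 0.213975


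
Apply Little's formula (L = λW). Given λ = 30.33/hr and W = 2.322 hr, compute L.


L = λW = 30.33·2.322 = 70.4263

Final: 70.4263


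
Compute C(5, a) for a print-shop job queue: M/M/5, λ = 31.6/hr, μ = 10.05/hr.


a = λ/μ = 3.1443; ρ = a/5 = 0.6289
P₀ = 0.039617 (from M/M/c formula)
C(c,a) = [a^c/(c!(1−ρ))]·P₀ = [307.33010/(120·0.3711)]·0.039617
= 6.90051·0.039617 = 0.273378

Final: 0.273378


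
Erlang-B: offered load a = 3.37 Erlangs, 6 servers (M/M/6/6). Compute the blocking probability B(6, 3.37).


B(c,a) = (a^c/c!) / Σ_{k=0}^{c} a^k/k!
a^6/6! = 2.034449
Σ terms (k=0..6): 1.00000 + 3.37000 + 5.67845 + 6.37879 + 5.37413 + 3.62217 + 2.03445 = 27.457989
B = 2.034449/27.457989 = 0.074093

Final: 0.074093


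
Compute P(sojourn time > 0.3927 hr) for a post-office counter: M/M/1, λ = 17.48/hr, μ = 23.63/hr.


W ~ Exponential(μ−λ) for M/M/1.
μ − λ = 23.63 − 17.48 = 6.1500
P(W > t) = e^{−(μ−λ)t} = e^{−2.4151} = 0.089358

Final: 0.089358


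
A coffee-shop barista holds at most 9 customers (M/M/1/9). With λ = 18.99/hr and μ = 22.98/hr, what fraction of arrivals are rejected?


ρ = λ/μ = 18.99/22.98 = 0.8264
P_K = (1−ρ)ρ^K/(1−ρ^(K+1)) = (0.1736·0.179711)/(1 − 0.148508)
= 0.031203/0.851492 = 0.036645

Final: 0.036645


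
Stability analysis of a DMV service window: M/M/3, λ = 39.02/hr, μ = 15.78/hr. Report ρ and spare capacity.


Total capacity cμ = 3·15.78 = 47.34/hr
ρ = λ/(cμ) = 39.02/47.34 = 0.8243
Stable ⇔ ρ < 1: YES
Spare capacity = cμ − λ = 47.34 − 39.02 = 8.32/hr

Final: ρ = 0.8243; stable; margin = 8.32/hr


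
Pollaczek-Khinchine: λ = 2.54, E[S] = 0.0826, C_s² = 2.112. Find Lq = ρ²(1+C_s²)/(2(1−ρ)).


ρ = λ·E[S] = 2.54·0.0826 = 0.2098
Lq = ρ²(1+C_s²)/(2(1−ρ)) = 0.04402·(1+2.112)/(2·0.7902)
= 0.04402·3.1120/1.5804 = 0.08668

Final: 0.08668


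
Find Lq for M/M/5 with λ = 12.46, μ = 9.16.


a = λ/μ = 1.3603; ρ = a/5 = 0.2721
P₀ = 0.256353
Lq = P₀·a^c·ρ / (c!·(1−ρ)²) = 0.256353·4.65707·0.2721/(120·0.52991)
= 0.005108

Final: 0.005108


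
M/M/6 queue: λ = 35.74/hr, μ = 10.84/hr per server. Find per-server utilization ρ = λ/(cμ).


ρ = λ/(cμ) = 35.74/(6·10.84) = 35.74/65.04 = 0.5495

Final: 0.5495


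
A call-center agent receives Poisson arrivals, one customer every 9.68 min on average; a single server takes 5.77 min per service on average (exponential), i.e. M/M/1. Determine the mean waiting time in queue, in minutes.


λ = 60/9.68 = 6.1983 /hr
μ = 60/5.77 = 10.3986 /hr
ρ = λ/μ = 6.1983/10.3986 = 0.5961
Wq = ρ/(μ−λ) = 0.5961/(10.3986−6.1983) = 0.14191 hr
In minutes: 0.14191·60 = 8.515 min

Final: 8.515 min


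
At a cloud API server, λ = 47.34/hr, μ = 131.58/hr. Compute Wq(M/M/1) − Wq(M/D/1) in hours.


ρ = 47.34/131.58 = 0.3598
Wq(M/M/1) = ρ/(μ−λ) = 0.3598/84.24 = 0.004271 hr
Wq(M/D/1) = ρ/(2(μ−λ)) = 0.002135 hr
Savings = 0.004271 − 0.002135 = 0.002135 hr

Final: 0.002135 hr


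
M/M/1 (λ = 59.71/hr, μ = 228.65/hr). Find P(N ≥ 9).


ρ = 59.71/228.65 = 0.2611
P(N ≥ n) = ρ^n = 0.2611^9 = 0.000005648

Final: 0.000005648


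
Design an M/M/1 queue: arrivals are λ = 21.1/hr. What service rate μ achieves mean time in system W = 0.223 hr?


W = 1/(μ−λ) ⇒ μ − λ = 1/W = 1/0.223 = 4.4843
μ = λ + 1/W = 21.1 + 4.4843 = 25.5843 per hr

Final: 25.5843 /hr


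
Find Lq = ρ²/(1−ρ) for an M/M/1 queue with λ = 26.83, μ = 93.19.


ρ = 26.83/93.19 = 0.2879
Lq = ρ²/(1−ρ) = 0.08289/0.7121 = 0.1164

Final: 0.1164


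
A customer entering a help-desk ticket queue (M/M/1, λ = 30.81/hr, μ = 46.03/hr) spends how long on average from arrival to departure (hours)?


W = 1/(μ−λ) = 1/(46.03 − 30.81) = 1/15.22 = 0.06570 hr

Final: 0.06570 hr


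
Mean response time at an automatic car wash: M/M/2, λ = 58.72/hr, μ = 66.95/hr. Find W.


a = 0.8771; ρ = 0.4385; P₀ = 0.390302
Lq = P₀·a^c·ρ/(c!(1−ρ)²) = 0.20884
Wq = Lq/λ = 0.20884/58.72 = 0.003556 hr
W = Wq + 1/μ = 0.003556 + 0.01494 = 0.01849 hr

Final: 0.01849 hr


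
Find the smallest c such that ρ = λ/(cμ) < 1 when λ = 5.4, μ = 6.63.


Stability requires cμ > λ ⇔ c > λ/μ.
λ/μ = 5.4/6.63 = 0.8145
Minimum integer c = ⌊0.8145⌋ + 1 = 1
Check: 1·6.63 = 6.63 > 5.4, while 0·6.63 = 0.00 ≤ 5.4

Final: 1 servers


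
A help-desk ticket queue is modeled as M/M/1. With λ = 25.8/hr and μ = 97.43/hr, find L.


ρ = λ/μ = 25.8/97.43 = 0.2648
L = ρ/(1−ρ) = 0.2648/(1 − 0.2648) = 0.2648/0.7352 = 0.3602

Final: 0.3602


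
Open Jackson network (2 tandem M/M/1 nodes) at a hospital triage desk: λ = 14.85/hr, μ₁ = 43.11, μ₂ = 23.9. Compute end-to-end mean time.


Each node sees arrival rate λ = 14.85/hr (tandem ⇒ throughput preserved).
W₁ = 1/(μ₁−λ) = 1/(43.11−14.85) = 0.03539 hr
W₂ = 1/(μ₂−λ) = 1/(23.9−14.85) = 0.11050 hr
W_total = W₁ + W₂ = 0.03539 + 0.11050 = 0.14588 hr

Final: 0.14588 hr


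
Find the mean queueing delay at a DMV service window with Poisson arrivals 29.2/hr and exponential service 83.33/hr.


ρ = 29.2/83.33 = 0.3504
Wq = ρ/(μ−λ) = 0.3504/(83.33 − 29.2) = 0.3504/54.13 = 0.006474 hr

Final: 0.006474 hr


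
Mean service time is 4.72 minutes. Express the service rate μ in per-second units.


μ = 1/(service time) in consistent units.
1 second = 0.0166667 min, so μ = 0.0166667/4.72 = 0.003531 per second

Final: 0.003531 /sec


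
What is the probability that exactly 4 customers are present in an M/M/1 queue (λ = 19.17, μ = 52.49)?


ρ = 19.17/52.49 = 0.3652
P_n = (1−ρ)·ρ^n = (1 − 0.3652)·0.3652^4 = 0.6348·0.017790 = 0.011293

Final: 0.011293


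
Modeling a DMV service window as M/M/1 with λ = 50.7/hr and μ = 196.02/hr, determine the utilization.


ρ = λ/μ = 50.7/196.02 = 0.2586

Final: 0.2586


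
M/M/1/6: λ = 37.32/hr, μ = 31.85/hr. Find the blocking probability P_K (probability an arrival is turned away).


ρ = λ/μ = 37.32/31.85 = 1.1717
P_K = (1−ρ)ρ^K/(1−ρ^(K+1)) = (-0.1717·2.588172)/(1 − 3.032672)
= -0.444499/-2.032672 = 0.218677

Final: 0.218677


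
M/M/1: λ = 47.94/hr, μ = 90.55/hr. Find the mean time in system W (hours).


W = 1/(μ−λ) = 1/(90.55 − 47.94) = 1/42.61 = 0.02347 hr

Final: 0.02347 hr


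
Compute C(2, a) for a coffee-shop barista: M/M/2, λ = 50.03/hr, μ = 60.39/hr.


a = λ/μ = 0.8284; ρ = a/2 = 0.4142
P₀ = 0.414203 (from M/M/c formula)
C(c,a) = [a^c/(c!(1−ρ))]·P₀ = [0.68633/(2·0.5858)]·0.414203
= 0.58583·0.414203 = 0.242651

Final: 0.242651


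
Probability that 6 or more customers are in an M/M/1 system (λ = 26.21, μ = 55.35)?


ρ = 26.21/55.35 = 0.4735
P(N ≥ n) = ρ^n = 0.4735^6 = 0.011274

Final: 0.011274


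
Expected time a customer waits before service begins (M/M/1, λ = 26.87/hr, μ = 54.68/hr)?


ρ = 26.87/54.68 = 0.4914
Wq = ρ/(μ−λ) = 0.4914/(54.68 − 26.87) = 0.4914/27.81 = 0.01767 hr

Final: 0.01767 hr


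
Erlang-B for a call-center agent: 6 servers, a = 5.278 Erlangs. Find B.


B(c,a) = (a^c/c!) / Σ_{k=0}^{c} a^k/k!
a^6/6! = 30.025056
Σ terms (k=0..6): 1.00000 + 5.27800 + 13.92864 + 24.50512 + 32.33451 + 34.13231 + 30.02506 = 141.203643
B = 30.025056/141.203643 = 0.212637

Final: 0.212637


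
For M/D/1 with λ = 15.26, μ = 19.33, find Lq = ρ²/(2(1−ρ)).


ρ = 15.26/19.33 = 0.7894
M/D/1: Lq = ρ²/(2(1−ρ)) = 0.6232/(2·0.2106) = 1.47997

Final: 1.47997


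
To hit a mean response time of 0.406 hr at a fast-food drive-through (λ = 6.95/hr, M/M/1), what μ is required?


W = 1/(μ−λ) ⇒ μ − λ = 1/W = 1/0.406 = 2.4631
μ = λ + 1/W = 6.95 + 2.4631 = 9.4131 per hr

Final: 9.4131 /hr


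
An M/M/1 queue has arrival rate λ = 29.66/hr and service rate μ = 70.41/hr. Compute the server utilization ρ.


ρ = λ/μ = 29.66/70.41 = 0.4212

Final: 0.4212


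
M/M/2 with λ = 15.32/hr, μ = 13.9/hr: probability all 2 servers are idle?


a = λ/μ = 15.32/13.9 = 1.1022; ρ = a/c = 0.5511
Σ_{k=0}^{1} a^k/k! (terms k=0..1) = 1.00000 + 1.10216 = 2.10216
Tail: a^2/(2!(1−ρ)) = 1.21475/(2·0.4489) = 1.35297
P₀ = 1/(2.10216 + 1.35297) = 1/3.45513 = 0.289425

Final: 0.289425


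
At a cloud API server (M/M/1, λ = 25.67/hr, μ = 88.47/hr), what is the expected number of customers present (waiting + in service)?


ρ = λ/μ = 25.67/88.47 = 0.2902
L = ρ/(1−ρ) = 0.2902/(1 − 0.2902) = 0.2902/0.7098 = 0.4088

Final: 0.4088


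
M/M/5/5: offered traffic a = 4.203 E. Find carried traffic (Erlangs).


B(5,4.203) = 0.217111 (Erlang-B)
Carried load = a(1 − B) = 4.203·(1 − 0.217111) = 4.203·0.782889 = 3.2905 E

Final: 3.2905 Erlangs


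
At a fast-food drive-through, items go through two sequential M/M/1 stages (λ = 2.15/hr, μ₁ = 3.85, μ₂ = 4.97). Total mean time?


Each node sees arrival rate λ = 2.15/hr (tandem ⇒ throughput preserved).
W₁ = 1/(μ₁−λ) = 1/(3.85−2.15) = 0.58824 hr
W₂ = 1/(μ₂−λ) = 1/(4.97−2.15) = 0.35461 hr
W_total = W₁ + W₂ = 0.58824 + 0.35461 = 0.94285 hr

Final: 0.94285 hr


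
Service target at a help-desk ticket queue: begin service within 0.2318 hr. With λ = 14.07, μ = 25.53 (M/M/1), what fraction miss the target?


ρ = 14.07/25.53 = 0.5511
P(Wq > t) = ρ·e^{−(μ−λ)t} = 0.5511·e^{−2.6564}
= 0.5511·0.070199 = 0.038688

Final: 0.038688


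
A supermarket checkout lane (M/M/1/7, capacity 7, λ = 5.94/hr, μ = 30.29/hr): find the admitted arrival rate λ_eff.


ρ = 0.1961; P_K = (1−ρ)ρ^7/(1−ρ^8) = 0.000008966
λ_eff = λ(1 − P_K) = 5.94·(1 − 0.000008966) = 5.94·0.999991 = 5.9399 /hr

Final: 5.9399 /hr


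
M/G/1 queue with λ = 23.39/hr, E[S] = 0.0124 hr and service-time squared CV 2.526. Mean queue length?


ρ = λ·E[S] = 23.39·0.0124 = 0.2900
Lq = ρ²(1+C_s²)/(2(1−ρ)) = 0.08412·(1+2.526)/(2·0.7100)
= 0.08412·3.5260/1.4199 = 0.20889

Final: 0.20889


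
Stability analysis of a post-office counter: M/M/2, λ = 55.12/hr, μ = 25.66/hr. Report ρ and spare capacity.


Total capacity cμ = 2·25.66 = 51.32/hr
ρ = λ/(cμ) = 55.12/51.32 = 1.0740
Stable ⇔ ρ < 1: NO
Spare capacity = cμ − λ = 51.32 − 55.12 = -3.80/hr

Final: ρ = 1.0740; unstable; margin = -3.80/hr


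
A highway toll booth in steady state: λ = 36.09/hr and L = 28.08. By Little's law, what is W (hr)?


W = L/λ = 28.08/36.09 = 0.7781 hr

Final: 0.7781 hr


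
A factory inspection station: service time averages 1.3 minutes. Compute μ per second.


μ = 1/(service time) in consistent units.
1 second = 0.0166667 min, so μ = 0.0166667/1.3 = 0.01282 per second

Final: 0.01282 /sec


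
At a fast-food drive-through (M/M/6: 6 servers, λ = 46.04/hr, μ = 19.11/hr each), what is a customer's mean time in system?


a = 2.4092; ρ = 0.4015; P₀ = 0.089478
Lq = P₀·a^c·ρ/(c!(1−ρ)²) = 0.02724
Wq = Lq/λ = 0.02724/46.04 = 0.0005918 hr
W = Wq + 1/μ = 0.0005918 + 0.05233 = 0.05292 hr

Final: 0.05292 hr


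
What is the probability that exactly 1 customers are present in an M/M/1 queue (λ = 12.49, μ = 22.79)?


ρ = 12.49/22.79 = 0.5480
P_n = (1−ρ)·ρ^n = (1 − 0.5480)·0.5480^1 = 0.4520·0.548047 = 0.247691

Final: 0.247691


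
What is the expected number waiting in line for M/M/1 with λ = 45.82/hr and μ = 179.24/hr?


ρ = 45.82/179.24 = 0.2556
Lq = ρ²/(1−ρ) = 0.06535/0.7444 = 0.08779

Final: 0.08779


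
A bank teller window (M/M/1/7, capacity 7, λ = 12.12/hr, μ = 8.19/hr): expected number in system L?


ρ = 12.12/8.19 = 1.4799
L = ρ[1 − (K+1)ρ^K + Kρ^(K+1)] / [(1−ρ)(1−ρ^(K+1))]
Numerator: 1.4799·(1 − 8·15.542863 + 7·23.001160) = 55.739001
Denominator: (-0.4799)·(-22.001160) = 10.557333
L = 55.739001/10.557333 = 5.2796

Final: 5.2796


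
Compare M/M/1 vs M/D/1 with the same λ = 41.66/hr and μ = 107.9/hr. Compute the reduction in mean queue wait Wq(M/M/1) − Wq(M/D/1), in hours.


ρ = 41.66/107.9 = 0.3861
Wq(M/M/1) = ρ/(μ−λ) = 0.3861/66.24 = 0.005829 hr
Wq(M/D/1) = ρ/(2(μ−λ)) = 0.002914 hr
Savings = 0.005829 − 0.002914 = 0.002914 hr

Final: 0.002914 hr


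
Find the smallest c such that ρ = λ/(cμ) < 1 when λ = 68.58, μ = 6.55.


Stability requires cμ > λ ⇔ c > λ/μ.
λ/μ = 68.58/6.55 = 10.4702
Minimum integer c = ⌊10.4702⌋ + 1 = 11
Check: 11·6.55 = 72.05 > 68.58, while 10·6.55 = 65.50 ≤ 68.58

Final: 11 servers


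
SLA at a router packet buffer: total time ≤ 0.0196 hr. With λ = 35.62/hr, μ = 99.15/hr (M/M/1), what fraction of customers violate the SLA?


W ~ Exponential(μ−λ) for M/M/1.
μ − λ = 99.15 − 35.62 = 63.5300
P(W > t) = e^{−(μ−λ)t} = e^{−1.2452} = 0.287887

Final: 0.287887


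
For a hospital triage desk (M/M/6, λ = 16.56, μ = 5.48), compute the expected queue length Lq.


a = λ/μ = 3.0219; ρ = a/6 = 0.5036
P₀ = 0.047864
Lq = P₀·a^c·ρ / (c!·(1−ρ)²) = 0.047864·761.51532·0.5036/(720·0.24636)
= 0.10349

Final: 0.10349


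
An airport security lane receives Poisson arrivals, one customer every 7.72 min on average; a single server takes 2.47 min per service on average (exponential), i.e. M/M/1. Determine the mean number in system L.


λ = 60/7.72 = 7.7720 /hr
μ = 60/2.47 = 24.2915 /hr
ρ = λ/μ = 7.7720/24.2915 = 0.3199
L = ρ/(1−ρ) = 0.3199/0.6801 = 0.4705

Final: 0.4705


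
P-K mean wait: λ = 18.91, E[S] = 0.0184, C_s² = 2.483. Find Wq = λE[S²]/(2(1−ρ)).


ρ = λ·E[S] = 18.91·0.0184 = 0.3479
E[S²] = E[S]²(1+C_s²) = 0.0184²·(1+2.483) = 0.001179
Wq = λ·E[S²]/(2(1−ρ)) = 18.91·0.001179/(2·0.6521) = 0.01710 hr

Final: 0.01710 hr


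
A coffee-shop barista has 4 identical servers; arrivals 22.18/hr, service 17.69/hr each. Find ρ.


ρ = λ/(cμ) = 22.18/(4·17.69) = 22.18/70.76 = 0.3135

Final: 0.3135


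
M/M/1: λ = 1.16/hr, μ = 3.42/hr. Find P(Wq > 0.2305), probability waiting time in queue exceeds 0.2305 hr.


ρ = 1.16/3.42 = 0.3392
P(Wq > t) = ρ·e^{−(μ−λ)t} = 0.3392·e^{−0.5209}
= 0.3392·0.593968 = 0.201463

Final: 0.201463


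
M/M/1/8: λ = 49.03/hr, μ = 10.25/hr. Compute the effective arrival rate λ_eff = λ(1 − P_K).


ρ = 4.7834; P_K = (1−ρ)ρ^8/(1−ρ^9) = 0.790945
λ_eff = λ(1 − P_K) = 49.03·(1 − 0.790945) = 49.03·0.209055 = 10.2500 /hr

Final: 10.2500 /hr


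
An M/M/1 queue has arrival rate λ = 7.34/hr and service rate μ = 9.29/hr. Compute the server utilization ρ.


ρ = λ/μ = 7.34/9.29 = 0.7901

Final: 0.7901


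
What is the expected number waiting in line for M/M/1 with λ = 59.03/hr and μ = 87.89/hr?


ρ = 59.03/87.89 = 0.6716
Lq = ρ²/(1−ρ) = 0.4511/0.3284 = 1.3738

Final: 1.3738


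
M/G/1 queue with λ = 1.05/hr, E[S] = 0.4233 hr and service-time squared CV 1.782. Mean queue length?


ρ = λ·E[S] = 1.05·0.4233 = 0.4445
Lq = ρ²(1+C_s²)/(2(1−ρ)) = 0.1975·(1+1.782)/(2·0.5555)
= 0.1975·2.7820/1.1111 = 0.49464

Final: 0.49464


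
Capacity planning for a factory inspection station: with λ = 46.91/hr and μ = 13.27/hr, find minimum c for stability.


Stability requires cμ > λ ⇔ c > λ/μ.
λ/μ = 46.91/13.27 = 3.5350
Minimum integer c = ⌊3.5350⌋ + 1 = 4
Check: 4·13.27 = 53.08 > 46.91, while 3·13.27 = 39.81 ≤ 46.91

Final: 4 servers


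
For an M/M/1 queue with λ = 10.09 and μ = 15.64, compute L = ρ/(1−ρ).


ρ = λ/μ = 10.09/15.64 = 0.6451
L = ρ/(1−ρ) = 0.6451/(1 − 0.6451) = 0.6451/0.3549 = 1.8180

Final: 1.8180


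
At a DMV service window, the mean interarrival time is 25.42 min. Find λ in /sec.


λ = 1/(interarrival time) in consistent units.
1 second = 0.0166667 min, so λ = 0.0166667/25.42 = 0.0006557 per second

Final: 0.0006557 /sec


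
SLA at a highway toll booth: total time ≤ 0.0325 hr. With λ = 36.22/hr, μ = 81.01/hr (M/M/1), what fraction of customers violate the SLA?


W ~ Exponential(μ−λ) for M/M/1.
μ − λ = 81.01 − 36.22 = 44.7900
P(W > t) = e^{−(μ−λ)t} = e^{−1.4557} = 0.233243

Final: 0.233243


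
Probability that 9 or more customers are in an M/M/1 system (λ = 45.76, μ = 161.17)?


ρ = 45.76/161.17 = 0.2839
P(N ≥ n) = ρ^n = 0.2839^9 = 0.00001199

Final: 0.00001199


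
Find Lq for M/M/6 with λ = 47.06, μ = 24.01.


a = λ/μ = 1.9600; ρ = a/6 = 0.3267
P₀ = 0.140672
Lq = P₀·a^c·ρ / (c!·(1−ρ)²) = 0.140672·56.69680·0.3267/(720·0.45337)
= 0.007982

Final: 0.007982


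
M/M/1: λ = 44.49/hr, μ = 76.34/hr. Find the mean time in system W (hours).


W = 1/(μ−λ) = 1/(76.34 − 44.49) = 1/31.85 = 0.03140 hr

Final: 0.03140 hr


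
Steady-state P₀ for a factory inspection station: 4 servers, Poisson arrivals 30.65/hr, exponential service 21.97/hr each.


a = λ/μ = 30.65/21.97 = 1.3951; ρ = a/c = 0.3488
Σ_{k=0}^{3} a^k/k! (terms k=0..3) = 1.00000 + 1.39508 + 0.97313 + 0.45253 = 3.82075
Tail: a^4/(4!(1−ρ)) = 3.78793/(24·0.6512) = 0.24236
P₀ = 1/(3.82075 + 0.24236) = 1/4.06310 = 0.246117

Final: 0.246117


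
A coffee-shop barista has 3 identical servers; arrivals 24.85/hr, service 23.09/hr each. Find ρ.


ρ = λ/(cμ) = 24.85/(3·23.09) = 24.85/69.27 = 0.3587

Final: 0.3587


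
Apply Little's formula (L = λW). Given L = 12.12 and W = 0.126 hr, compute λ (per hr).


λ = L/W = 12.12/0.126 = 96.1905 /hr

Final: 96.1905 /hr


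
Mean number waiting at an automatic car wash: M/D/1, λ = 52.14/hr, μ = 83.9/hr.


ρ = 52.14/83.9 = 0.6215
M/D/1: Lq = ρ²/(2(1−ρ)) = 0.3862/(2·0.3785) = 0.51012

Final: 0.51012


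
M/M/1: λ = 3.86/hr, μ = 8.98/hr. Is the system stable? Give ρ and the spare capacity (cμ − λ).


Total capacity cμ = 1·8.98 = 8.98/hr
ρ = λ/(cμ) = 3.86/8.98 = 0.4298
Stable ⇔ ρ < 1: YES
Spare capacity = cμ − λ = 8.98 − 3.86 = 5.12/hr

Final: ρ = 0.4298; stable; margin = 5.12/hr


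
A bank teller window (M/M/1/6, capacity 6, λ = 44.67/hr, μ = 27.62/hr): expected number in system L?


ρ = 44.67/27.62 = 1.6173
L = ρ[1 − (K+1)ρ^K + Kρ^(K+1)] / [(1−ρ)(1−ρ^(K+1))]
Numerator: 1.6173·(1 − 7·17.895905 + 6·28.943160) = 79.874917
Denominator: (-0.6173)·(-27.943160) = 17.249489
L = 79.874917/17.249489 = 4.6306

Final: 4.6306


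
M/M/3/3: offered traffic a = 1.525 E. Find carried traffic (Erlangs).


B(3,1.525) = 0.138142 (Erlang-B)
Carried load = a(1 − B) = 1.525·(1 − 0.138142) = 1.525·0.861858 = 1.3143 E

Final: 1.3143 Erlangs


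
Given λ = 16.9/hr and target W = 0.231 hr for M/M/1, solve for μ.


W = 1/(μ−λ) ⇒ μ − λ = 1/W = 1/0.231 = 4.3290
μ = λ + 1/W = 16.9 + 4.3290 = 21.2290 per hr

Final: 21.2290 /hr


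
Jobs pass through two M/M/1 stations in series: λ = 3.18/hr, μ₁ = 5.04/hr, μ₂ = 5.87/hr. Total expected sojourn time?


Each node sees arrival rate λ = 3.18/hr (tandem ⇒ throughput preserved).
W₁ = 1/(μ₁−λ) = 1/(5.04−3.18) = 0.53763 hr
W₂ = 1/(μ₂−λ) = 1/(5.87−3.18) = 0.37175 hr
W_total = W₁ + W₂ = 0.53763 + 0.37175 = 0.90938 hr

Final: 0.90938 hr


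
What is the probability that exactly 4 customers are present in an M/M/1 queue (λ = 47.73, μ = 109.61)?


ρ = 47.73/109.61 = 0.4355
P_n = (1−ρ)·ρ^n = (1 − 0.4355)·0.4355^4 = 0.5645·0.035955 = 0.020299

Final: 0.020299


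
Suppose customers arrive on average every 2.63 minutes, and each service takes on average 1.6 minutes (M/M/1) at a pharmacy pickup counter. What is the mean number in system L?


λ = 60/2.63 = 22.8137 /hr
μ = 60/1.6 = 37.5000 /hr
ρ = λ/μ = 22.8137/37.5000 = 0.6084
L = ρ/(1−ρ) = 0.6084/0.3916 = 1.5534

Final: 1.5534


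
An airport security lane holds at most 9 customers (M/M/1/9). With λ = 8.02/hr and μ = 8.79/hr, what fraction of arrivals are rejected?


ρ = λ/μ = 8.02/8.79 = 0.9124
P_K = (1−ρ)ρ^K/(1−ρ^(K+1)) = (0.08760·0.438197)/(1 − 0.399811)
= 0.038386/0.600189 = 0.063956

Final: 0.063956


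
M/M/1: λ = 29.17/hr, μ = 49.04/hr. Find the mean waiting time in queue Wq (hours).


ρ = 29.17/49.04 = 0.5948
Wq = ρ/(μ−λ) = 0.5948/(49.04 − 29.17) = 0.5948/19.87 = 0.02994 hr

Final: 0.02994 hr


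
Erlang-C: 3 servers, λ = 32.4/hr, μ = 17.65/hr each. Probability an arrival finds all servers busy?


a = λ/μ = 1.8357; ρ = a/3 = 0.6119
P₀ = 0.139333 (from M/M/c formula)
C(c,a) = [a^c/(c!(1−ρ))]·P₀ = [6.18587/(6·0.3881)]·0.139333
= 2.65646·0.139333 = 0.370133

Final: 0.370133


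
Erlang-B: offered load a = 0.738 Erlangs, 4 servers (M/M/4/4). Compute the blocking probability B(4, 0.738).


B(c,a) = (a^c/c!) / Σ_{k=0}^{c} a^k/k!
a^4/4! = 0.012360
Σ terms (k=0..4): 1.00000 + 0.73800 + 0.27232 + 0.06699 + 0.01236 = 2.089673
B = 0.012360/2.089673 = 0.005915

Final: 0.005915


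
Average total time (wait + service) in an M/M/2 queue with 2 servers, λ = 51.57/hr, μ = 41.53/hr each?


a = 1.2418; ρ = 0.6209; P₀ = 0.233900
Lq = P₀·a^c·ρ/(c!(1−ρ)²) = 0.77896
Wq = Lq/λ = 0.77896/51.57 = 0.01510 hr
W = Wq + 1/μ = 0.01510 + 0.02408 = 0.03918 hr

Final: 0.03918 hr


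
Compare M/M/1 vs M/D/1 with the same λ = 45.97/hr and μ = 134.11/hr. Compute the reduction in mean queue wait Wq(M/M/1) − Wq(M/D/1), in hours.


ρ = 45.97/134.11 = 0.3428
Wq(M/M/1) = ρ/(μ−λ) = 0.3428/88.14 = 0.003889 hr
Wq(M/D/1) = ρ/(2(μ−λ)) = 0.001945 hr
Savings = 0.003889 − 0.001945 = 0.001945 hr

Final: 0.001945 hr


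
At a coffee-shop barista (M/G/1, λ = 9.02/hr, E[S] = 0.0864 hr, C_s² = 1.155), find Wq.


ρ = λ·E[S] = 9.02·0.0864 = 0.7793
E[S²] = E[S]²(1+C_s²) = 0.0864²·(1+1.155) = 0.016087
Wq = λ·E[S²]/(2(1−ρ)) = 9.02·0.016087/(2·0.2207) = 0.32878 hr

Final: 0.32878 hr


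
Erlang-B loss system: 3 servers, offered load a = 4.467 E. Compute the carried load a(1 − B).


B(3,4.467) = 0.490293 (Erlang-B)
Carried load = a(1 − B) = 4.467·(1 − 0.490293) = 4.467·0.509707 = 2.2769 E

Final: 2.2769 Erlangs


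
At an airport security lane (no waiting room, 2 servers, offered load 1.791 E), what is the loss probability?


B(c,a) = (a^c/c!) / Σ_{k=0}^{c} a^k/k!
a^2/2! = 1.603840
Σ terms (k=0..2): 1.00000 + 1.79100 + 1.60384 = 4.394840
B = 1.603840/4.394840 = 0.364937

Final: 0.364937


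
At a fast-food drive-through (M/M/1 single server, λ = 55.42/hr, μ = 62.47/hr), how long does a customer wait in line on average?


ρ = 55.42/62.47 = 0.8871
Wq = ρ/(μ−λ) = 0.8871/(62.47 − 55.42) = 0.8871/7.05 = 0.1258 hr

Final: 0.1258 hr


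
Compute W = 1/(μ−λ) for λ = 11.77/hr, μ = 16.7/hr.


W = 1/(μ−λ) = 1/(16.7 − 11.77) = 1/4.93 = 0.2028 hr

Final: 0.2028 hr


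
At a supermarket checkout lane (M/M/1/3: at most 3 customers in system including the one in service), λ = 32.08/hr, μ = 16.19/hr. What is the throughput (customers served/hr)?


ρ = 1.9815; P_K = (1−ρ)ρ^3/(1−ρ^4) = 0.529685
λ_eff = λ(1 − P_K) = 32.08·(1 − 0.529685) = 32.08·0.470315 = 15.0877 /hr

Final: 15.0877 /hr


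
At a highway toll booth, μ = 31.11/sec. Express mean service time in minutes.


Mean service time = 1/μ = 1/31.11 second = 0.03214 second
In minutes: 0.03214 × 0.0166667 = 0.0005357 min

Final: 0.0005357 min


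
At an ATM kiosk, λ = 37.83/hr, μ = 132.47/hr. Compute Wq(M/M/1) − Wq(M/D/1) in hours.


ρ = 37.83/132.47 = 0.2856
Wq(M/M/1) = ρ/(μ−λ) = 0.2856/94.64 = 0.003017 hr
Wq(M/D/1) = ρ/(2(μ−λ)) = 0.001509 hr
Savings = 0.003017 − 0.001509 = 0.001509 hr

Final: 0.001509 hr


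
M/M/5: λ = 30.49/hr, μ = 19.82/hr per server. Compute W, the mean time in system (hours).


a = 1.5383; ρ = 0.3077; P₀ = 0.214344
Lq = P₀·a^c·ρ/(c!(1−ρ)²) = 0.009878
Wq = Lq/λ = 0.009878/30.49 = 0.0003240 hr
W = Wq + 1/μ = 0.0003240 + 0.05045 = 0.05078 hr

Final: 0.05078 hr


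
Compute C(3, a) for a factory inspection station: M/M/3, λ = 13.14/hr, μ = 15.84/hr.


a = λ/μ = 0.8295; ρ = a/3 = 0.2765
P₀ = 0.433816 (from M/M/c formula)
C(c,a) = [a^c/(c!(1−ρ))]·P₀ = [0.57085/(6·0.7235)]·0.433816
= 0.13150·0.433816 = 0.057049

Final: 0.057049


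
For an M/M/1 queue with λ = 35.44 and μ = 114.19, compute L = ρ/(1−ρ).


ρ = λ/μ = 35.44/114.19 = 0.3104
L = ρ/(1−ρ) = 0.3104/(1 − 0.3104) = 0.3104/0.6896 = 0.4500

Final: 0.4500


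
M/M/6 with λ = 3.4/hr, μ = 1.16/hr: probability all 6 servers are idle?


a = λ/μ = 3.4/1.16 = 2.9310; ρ = a/c = 0.4885
Σ_{k=0}^{5} a^k/k! (terms k=0..5) = 1.00000 + 2.93103 + 4.29548 + 4.19673 + 3.07519 + 1.80270 = 17.30114
Tail: a^6/(6!(1−ρ)) = 634.05301/(720·0.5115) = 1.72168
P₀ = 1/(17.30114 + 1.72168) = 1/19.02282 = 0.052568

Final: 0.052568


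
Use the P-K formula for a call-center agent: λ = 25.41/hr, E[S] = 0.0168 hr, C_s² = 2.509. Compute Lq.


ρ = λ·E[S] = 25.41·0.0168 = 0.4269
Lq = ρ²(1+C_s²)/(2(1−ρ)) = 0.1822·(1+2.509)/(2·0.5731)
= 0.1822·3.5090/1.1462 = 0.55788

Final: 0.55788


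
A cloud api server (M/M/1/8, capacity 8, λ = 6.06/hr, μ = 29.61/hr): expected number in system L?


ρ = 6.06/29.61 = 0.2047
L = ρ[1 − (K+1)ρ^K + Kρ^(K+1)] / [(1−ρ)(1−ρ^(K+1))]
Numerator: 0.2047·(1 − 9·0.000003078 + 8·0.0000006300) = 0.204656
Denominator: (0.7953)·(0.999999) = 0.795339
L = 0.204656/0.795339 = 0.2573

Final: 0.2573


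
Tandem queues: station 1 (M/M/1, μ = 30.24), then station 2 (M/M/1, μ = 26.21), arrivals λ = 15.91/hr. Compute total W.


Each node sees arrival rate λ = 15.91/hr (tandem ⇒ throughput preserved).
W₁ = 1/(μ₁−λ) = 1/(30.24−15.91) = 0.06978 hr
W₂ = 1/(μ₂−λ) = 1/(26.21−15.91) = 0.09709 hr
W_total = W₁ + W₂ = 0.06978 + 0.09709 = 0.16687 hr

Final: 0.16687 hr


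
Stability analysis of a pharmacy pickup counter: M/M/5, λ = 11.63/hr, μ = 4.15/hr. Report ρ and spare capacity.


Total capacity cμ = 5·4.15 = 20.75/hr
ρ = λ/(cμ) = 11.63/20.75 = 0.5605
Stable ⇔ ρ < 1: YES
Spare capacity = cμ − λ = 20.75 − 11.63 = 9.12/hr

Final: ρ = 0.5605; stable; margin = 9.12/hr


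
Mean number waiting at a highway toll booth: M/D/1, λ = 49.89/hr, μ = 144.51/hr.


ρ = 49.89/144.51 = 0.3452
M/D/1: Lq = ρ²/(2(1−ρ)) = 0.1192/(2·0.6548) = 0.09102

Final: 0.09102


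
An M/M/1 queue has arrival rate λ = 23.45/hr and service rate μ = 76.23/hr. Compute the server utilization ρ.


ρ = λ/μ = 23.45/76.23 = 0.3076

Final: 0.3076


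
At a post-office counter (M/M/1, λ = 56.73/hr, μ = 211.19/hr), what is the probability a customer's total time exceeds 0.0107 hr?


W ~ Exponential(μ−λ) for M/M/1.
μ − λ = 211.19 − 56.73 = 154.4600
P(W > t) = e^{−(μ−λ)t} = e^{−1.6527} = 0.191528

Final: 0.191528


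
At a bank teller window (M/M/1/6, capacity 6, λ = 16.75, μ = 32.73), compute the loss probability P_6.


ρ = λ/μ = 16.75/32.73 = 0.5118
P_K = (1−ρ)ρ^K/(1−ρ^(K+1)) = (0.4882·0.017964)/(1 − 0.009194)
= 0.008771/0.990806 = 0.008852

Final: 0.008852


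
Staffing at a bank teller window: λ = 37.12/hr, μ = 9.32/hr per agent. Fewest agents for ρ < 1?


Stability requires cμ > λ ⇔ c > λ/μ.
λ/μ = 37.12/9.32 = 3.9828
Minimum integer c = ⌊3.9828⌋ + 1 = 4
Check: 4·9.32 = 37.28 > 37.12, while 3·9.32 = 27.96 ≤ 37.12

Final: 4 servers


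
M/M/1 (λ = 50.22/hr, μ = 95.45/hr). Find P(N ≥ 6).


ρ = 50.22/95.45 = 0.5261
P(N ≥ n) = ρ^n = 0.5261^6 = 0.021213

Final: 0.021213


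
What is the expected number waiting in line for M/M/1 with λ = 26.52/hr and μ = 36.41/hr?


ρ = 26.52/36.41 = 0.7284
Lq = ρ²/(1−ρ) = 0.5305/0.2716 = 1.9531

Final: 1.9531


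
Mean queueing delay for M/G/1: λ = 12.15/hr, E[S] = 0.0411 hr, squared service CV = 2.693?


ρ = λ·E[S] = 12.15·0.0411 = 0.4994
E[S²] = E[S]²(1+C_s²) = 0.0411²·(1+2.693) = 0.006238
Wq = λ·E[S²]/(2(1−ρ)) = 12.15·0.006238/(2·0.5006) = 0.07570 hr

Final: 0.07570 hr


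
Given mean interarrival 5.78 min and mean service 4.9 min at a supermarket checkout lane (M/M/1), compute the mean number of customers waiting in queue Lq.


λ = 60/5.78 = 10.3806 /hr
μ = 60/4.9 = 12.2449 /hr
ρ = λ/μ = 10.3806/12.2449 = 0.8478
Lq = ρ²/(1−ρ) = 0.7187/0.1522 = 4.7204

Final: 4.7204


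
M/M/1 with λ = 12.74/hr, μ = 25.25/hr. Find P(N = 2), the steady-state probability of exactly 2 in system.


ρ = 12.74/25.25 = 0.5046
P_n = (1−ρ)·ρ^n = (1 − 0.5046)·0.5046^2 = 0.4954·0.254575 = 0.126128

Final: 0.126128


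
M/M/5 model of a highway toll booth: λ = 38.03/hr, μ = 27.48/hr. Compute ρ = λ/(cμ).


ρ = λ/(cμ) = 38.03/(5·27.48) = 38.03/137.40 = 0.2768

Final: 0.2768


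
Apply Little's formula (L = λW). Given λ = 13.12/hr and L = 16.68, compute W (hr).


W = L/λ = 16.68/13.12 = 1.2713 hr

Final: 1.2713 hr


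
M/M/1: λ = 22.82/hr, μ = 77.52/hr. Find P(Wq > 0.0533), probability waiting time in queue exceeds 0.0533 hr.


ρ = 22.82/77.52 = 0.2944
P(Wq > t) = ρ·e^{−(μ−λ)t} = 0.2944·e^{−2.9155}
= 0.2944·0.054176 = 0.015948

Final: 0.015948


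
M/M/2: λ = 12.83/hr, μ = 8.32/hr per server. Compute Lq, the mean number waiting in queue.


a = λ/μ = 1.5421; ρ = a/2 = 0.7710
P₀ = 0.129284
Lq = P₀·a^c·ρ / (c!·(1−ρ)²) = 0.129284·2.37797·0.7710/(2·0.05243)
= 2.26074

Final: 2.26074


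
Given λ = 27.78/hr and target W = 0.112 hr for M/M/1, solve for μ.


W = 1/(μ−λ) ⇒ μ − λ = 1/W = 1/0.112 = 8.9286
μ = λ + 1/W = 27.78 + 8.9286 = 36.7086 per hr

Final: 36.7086 /hr


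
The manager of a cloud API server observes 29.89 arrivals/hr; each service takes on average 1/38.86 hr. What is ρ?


ρ = λ/μ = 29.89/38.86 = 0.7692

Final: 0.7692


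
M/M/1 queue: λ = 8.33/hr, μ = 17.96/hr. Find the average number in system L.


ρ = λ/μ = 8.33/17.96 = 0.4638
L = ρ/(1−ρ) = 0.4638/(1 − 0.4638) = 0.4638/0.5362 = 0.8650

Final: 0.8650


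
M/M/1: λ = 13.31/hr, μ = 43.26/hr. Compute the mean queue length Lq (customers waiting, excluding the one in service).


ρ = 13.31/43.26 = 0.3077
Lq = ρ²/(1−ρ) = 0.09466/0.6923 = 0.1367

Final: 0.1367


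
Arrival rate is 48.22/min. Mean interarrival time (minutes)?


Mean interarrival time = 1/λ = 1/48.22 minute = 0.02074 minute
In minutes: 0.02074 × 1 = 0.02074 min

Final: 0.02074 min


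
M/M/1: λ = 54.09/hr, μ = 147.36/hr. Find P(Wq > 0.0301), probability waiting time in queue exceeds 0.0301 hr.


ρ = 54.09/147.36 = 0.3671
P(Wq > t) = ρ·e^{−(μ−λ)t} = 0.3671·e^{−2.8074}
= 0.3671·0.060360 = 0.022156

Final: 0.022156


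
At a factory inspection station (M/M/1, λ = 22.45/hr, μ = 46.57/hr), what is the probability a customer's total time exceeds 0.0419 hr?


W ~ Exponential(μ−λ) for M/M/1.
μ − λ = 46.57 − 22.45 = 24.1200
P(W > t) = e^{−(μ−λ)t} = e^{−1.0106} = 0.363990

Final: 0.363990


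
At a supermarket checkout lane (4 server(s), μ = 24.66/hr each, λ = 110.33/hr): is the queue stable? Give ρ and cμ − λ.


Total capacity cμ = 4·24.66 = 98.64/hr
ρ = λ/(cμ) = 110.33/98.64 = 1.1185
Stable ⇔ ρ < 1: NO
Spare capacity = cμ − λ = 98.64 − 110.33 = -11.69/hr

Final: ρ = 1.1185; unstable; margin = -11.69/hr


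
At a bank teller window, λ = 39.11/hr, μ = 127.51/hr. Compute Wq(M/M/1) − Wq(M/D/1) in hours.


ρ = 39.11/127.51 = 0.3067
Wq(M/M/1) = ρ/(μ−λ) = 0.3067/88.40 = 0.003470 hr
Wq(M/D/1) = ρ/(2(μ−λ)) = 0.001735 hr
Savings = 0.003470 − 0.001735 = 0.001735 hr

Final: 0.001735 hr


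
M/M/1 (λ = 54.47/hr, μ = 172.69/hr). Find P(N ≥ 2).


ρ = 54.47/172.69 = 0.3154
P(N ≥ n) = ρ^n = 0.3154^2 = 0.099490

Final: 0.099490


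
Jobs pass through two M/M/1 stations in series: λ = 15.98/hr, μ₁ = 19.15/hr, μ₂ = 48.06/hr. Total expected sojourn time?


Each node sees arrival rate λ = 15.98/hr (tandem ⇒ throughput preserved).
W₁ = 1/(μ₁−λ) = 1/(19.15−15.98) = 0.31546 hr
W₂ = 1/(μ₂−λ) = 1/(48.06−15.98) = 0.03117 hr
W_total = W₁ + W₂ = 0.31546 + 0.03117 = 0.34663 hr

Final: 0.34663 hr


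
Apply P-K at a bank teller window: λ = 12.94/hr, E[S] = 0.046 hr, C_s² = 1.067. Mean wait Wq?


ρ = λ·E[S] = 12.94·0.046 = 0.5952
E[S²] = E[S]²(1+C_s²) = 0.046²·(1+1.067) = 0.004374
Wq = λ·E[S²]/(2(1−ρ)) = 12.94·0.004374/(2·0.4048) = 0.06991 hr

Final: 0.06991 hr


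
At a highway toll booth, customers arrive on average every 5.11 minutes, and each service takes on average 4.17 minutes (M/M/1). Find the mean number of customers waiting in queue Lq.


λ = 60/5.11 = 11.7417 /hr
μ = 60/4.17 = 14.3885 /hr
ρ = λ/μ = 11.7417/14.3885 = 0.8160
Lq = ρ²/(1−ρ) = 0.6659/0.1840 = 3.6201

Final: 3.6201


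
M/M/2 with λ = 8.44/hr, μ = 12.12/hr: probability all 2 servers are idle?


a = λ/μ = 8.44/12.12 = 0.6964; ρ = a/c = 0.3482
Σ_{k=0}^{1} a^k/k! (terms k=0..1) = 1.00000 + 0.69637 = 1.69637
Tail: a^2/(2!(1−ρ)) = 0.48493/(2·0.6518) = 0.37198
P₀ = 1/(1.69637 + 0.37198) = 1/2.06835 = 0.483476

Final: 0.483476


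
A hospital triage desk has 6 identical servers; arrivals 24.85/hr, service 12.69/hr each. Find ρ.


ρ = λ/(cμ) = 24.85/(6·12.69) = 24.85/76.14 = 0.3264

Final: 0.3264


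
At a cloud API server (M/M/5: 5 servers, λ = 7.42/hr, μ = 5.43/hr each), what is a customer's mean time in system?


a = 1.3665; ρ = 0.2733; P₀ = 0.254757
Lq = P₀·a^c·ρ/(c!(1−ρ)²) = 0.005235
Wq = Lq/λ = 0.005235/7.42 = 0.0007055 hr
W = Wq + 1/μ = 0.0007055 + 0.18416 = 0.18487 hr

Final: 0.18487 hr


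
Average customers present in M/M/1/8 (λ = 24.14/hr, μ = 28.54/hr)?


ρ = 24.14/28.54 = 0.8458
L = ρ[1 − (K+1)ρ^K + Kρ^(K+1)] / [(1−ρ)(1−ρ^(K+1))]
Numerator: 0.8458·(1 − 9·0.261979 + 8·0.221590) = 0.350941
Denominator: (0.1542)·(0.778410) = 0.120007
L = 0.350941/0.120007 = 2.9243

Final: 2.9243


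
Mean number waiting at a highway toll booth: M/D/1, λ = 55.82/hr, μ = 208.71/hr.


ρ = 55.82/208.71 = 0.2675
M/D/1: Lq = ρ²/(2(1−ρ)) = 0.07153/(2·0.7325) = 0.04882

Final: 0.04882


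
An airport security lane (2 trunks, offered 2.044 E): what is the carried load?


B(2,2.044) = 0.406971 (Erlang-B)
Carried load = a(1 − B) = 2.044·(1 − 0.406971) = 2.044·0.593029 = 1.2122 E

Final: 1.2122 Erlangs


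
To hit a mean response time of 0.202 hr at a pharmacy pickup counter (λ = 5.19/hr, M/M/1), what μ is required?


W = 1/(μ−λ) ⇒ μ − λ = 1/W = 1/0.202 = 4.9505
μ = λ + 1/W = 5.19 + 4.9505 = 10.1405 per hr

Final: 10.1405 /hr


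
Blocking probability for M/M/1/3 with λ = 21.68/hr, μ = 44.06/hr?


ρ = λ/μ = 21.68/44.06 = 0.4921
P_K = (1−ρ)ρ^K/(1−ρ^(K+1)) = (0.5079·0.119136)/(1 − 0.058622)
= 0.060515/0.941378 = 0.064283

Final: 0.064283


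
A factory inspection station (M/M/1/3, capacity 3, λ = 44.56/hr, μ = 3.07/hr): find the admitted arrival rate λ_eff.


ρ = 14.5147; P_K = (1−ρ)ρ^3/(1−ρ^4) = 0.931125
λ_eff = λ(1 − P_K) = 44.56·(1 − 0.931125) = 44.56·0.068875 = 3.0691 /hr

Final: 3.0691 /hr


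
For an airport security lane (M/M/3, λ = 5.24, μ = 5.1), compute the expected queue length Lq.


a = λ/μ = 1.0275; ρ = a/3 = 0.3425
P₀ = 0.353331
Lq = P₀·a^c·ρ / (c!·(1−ρ)²) = 0.353331·1.08463·0.3425/(6·0.43233)
= 0.05060

Final: 0.05060


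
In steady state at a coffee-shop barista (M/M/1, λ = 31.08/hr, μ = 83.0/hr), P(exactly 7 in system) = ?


ρ = 31.08/83.0 = 0.3745
P_n = (1−ρ)·ρ^n = (1 − 0.3745)·0.3745^7 = 0.6255·0.001032 = 0.0006458

Final: 0.0006458


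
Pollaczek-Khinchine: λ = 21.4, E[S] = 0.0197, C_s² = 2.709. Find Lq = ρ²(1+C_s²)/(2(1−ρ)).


ρ = λ·E[S] = 21.4·0.0197 = 0.4216
Lq = ρ²(1+C_s²)/(2(1−ρ)) = 0.1777·(1+2.709)/(2·0.5784)
= 0.1777·3.7090/1.1568 = 0.56983

Final: 0.56983


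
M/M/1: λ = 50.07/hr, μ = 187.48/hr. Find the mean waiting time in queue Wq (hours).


ρ = 50.07/187.48 = 0.2671
Wq = ρ/(μ−λ) = 0.2671/(187.48 − 50.07) = 0.2671/137.41 = 0.001944 hr

Final: 0.001944 hr


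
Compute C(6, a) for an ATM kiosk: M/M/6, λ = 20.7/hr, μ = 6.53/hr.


a = λ/μ = 3.1700; ρ = a/6 = 0.5283
P₀ = 0.041040 (from M/M/c formula)
C(c,a) = [a^c/(c!(1−ρ))]·P₀ = [1014.71244/(720·0.4717)]·0.041040
= 2.98795·0.041040 = 0.122626

Final: 0.122626


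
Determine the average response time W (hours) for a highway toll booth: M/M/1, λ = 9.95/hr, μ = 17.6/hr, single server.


W = 1/(μ−λ) = 1/(17.6 − 9.95) = 1/7.65 = 0.1307 hr

Final: 0.1307 hr


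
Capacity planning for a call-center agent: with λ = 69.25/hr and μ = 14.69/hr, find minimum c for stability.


Stability requires cμ > λ ⇔ c > λ/μ.
λ/μ = 69.25/14.69 = 4.7141
Minimum integer c = ⌊4.7141⌋ + 1 = 5
Check: 5·14.69 = 73.45 > 69.25, while 4·14.69 = 58.76 ≤ 69.25

Final: 5 servers


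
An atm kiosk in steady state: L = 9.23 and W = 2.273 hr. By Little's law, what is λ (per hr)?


λ = L/W = 9.23/2.273 = 4.0607 /hr

Final: 4.0607 /hr


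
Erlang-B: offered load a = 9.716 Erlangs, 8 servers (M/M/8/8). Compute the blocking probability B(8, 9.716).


B(c,a) = (a^c/c!) / Σ_{k=0}^{c} a^k/k!
a^8/8! = 1969.606758
Σ terms (k=0..8): 1.00000 + 9.71600 + 47.20033 + 152.86613 + 371.31183 + 721.53314 + 1168.40267 + 1621.74290 + 1969.60676 = 6063.379758
B = 1969.606758/6063.379758 = 0.324836

Final: 0.324836


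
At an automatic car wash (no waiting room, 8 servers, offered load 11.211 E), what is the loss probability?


B(c,a) = (a^c/c!) / Σ_{k=0}^{c} a^k/k!
a^8/8! = 6189.196868
Σ terms (k=0..8): 1.00000 + 11.21100 + 62.84326 + 234.84526 + 658.21257 + 1475.84421 + 2757.61491 + 4416.51726 + 6189.19687 = 15807.285339
B = 6189.196868/15807.285339 = 0.391541

Final: 0.391541


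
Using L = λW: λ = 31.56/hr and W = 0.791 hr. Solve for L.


L = λW = 31.56·0.791 = 24.9640

Final: 24.9640


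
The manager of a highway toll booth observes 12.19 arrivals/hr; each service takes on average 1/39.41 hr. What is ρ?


ρ = λ/μ = 12.19/39.41 = 0.3093

Final: 0.3093


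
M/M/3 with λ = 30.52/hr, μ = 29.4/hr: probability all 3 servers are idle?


a = λ/μ = 30.52/29.4 = 1.0381; ρ = a/c = 0.3460
Σ_{k=0}^{2} a^k/k! (terms k=0..2) = 1.00000 + 1.03810 + 0.53882 = 2.57692
Tail: a^3/(3!(1−ρ)) = 1.11869/(6·0.6540) = 0.28510
P₀ = 1/(2.57692 + 0.28510) = 1/2.86202 = 0.349404

Final: 0.349404


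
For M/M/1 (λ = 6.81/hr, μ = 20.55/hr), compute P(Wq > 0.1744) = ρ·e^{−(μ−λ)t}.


ρ = 6.81/20.55 = 0.3314
P(Wq > t) = ρ·e^{−(μ−λ)t} = 0.3314·e^{−2.3963}
= 0.3314·0.091058 = 0.030176

Final: 0.030176


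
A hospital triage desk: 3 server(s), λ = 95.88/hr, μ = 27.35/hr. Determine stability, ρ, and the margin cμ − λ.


Total capacity cμ = 3·27.35 = 82.05/hr
ρ = λ/(cμ) = 95.88/82.05 = 1.1686
Stable ⇔ ρ < 1: NO
Spare capacity = cμ − λ = 82.05 − 95.88 = -13.83/hr

Final: ρ = 1.1686; unstable; margin = -13.83/hr


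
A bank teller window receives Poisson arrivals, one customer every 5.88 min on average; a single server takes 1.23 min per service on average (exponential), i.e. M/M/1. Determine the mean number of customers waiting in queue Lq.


λ = 60/5.88 = 10.2041 /hr
μ = 60/1.23 = 48.7805 /hr
ρ = λ/μ = 10.2041/48.7805 = 0.2092
Lq = ρ²/(1−ρ) = 0.04376/0.7908 = 0.05533

Final: 0.05533
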